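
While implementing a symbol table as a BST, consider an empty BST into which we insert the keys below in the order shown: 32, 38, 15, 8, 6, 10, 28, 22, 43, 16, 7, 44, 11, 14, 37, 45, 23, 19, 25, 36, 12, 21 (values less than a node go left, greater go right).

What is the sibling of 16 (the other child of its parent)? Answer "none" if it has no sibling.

23

Resulting structure (node: left, right):
  32: L=15, R=38
  38: L=37, R=43
  15: L=8, R=28
  8: L=6, R=10
  6: L=–, R=7
  10: L=–, R=11
  28: L=22, R=–
  22: L=16, R=23
  43: L=–, R=44
  16: L=–, R=19
  7: L=–, R=–
  44: L=–, R=45
  11: L=–, R=14
  14: L=12, R=–
  37: L=36, R=–
  45: L=–, R=–
  23: L=–, R=25
  19: L=–, R=21
  25: L=–, R=–
  36: L=–, R=–
  12: L=–, R=–
  21: L=–, R=–

16's parent is 22; the other child of 22 is 23.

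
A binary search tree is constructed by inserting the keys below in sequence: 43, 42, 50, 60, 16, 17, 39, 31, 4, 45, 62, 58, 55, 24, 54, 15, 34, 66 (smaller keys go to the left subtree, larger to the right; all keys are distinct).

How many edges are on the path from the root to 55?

4

Insert 43: tree is empty, so 43 becomes the root.
Insert 42: 42 < 43 → go left. Place as left child of 43.
Insert 50: 50 > 43 → go right. Place as right child of 43.
Insert 60: 60 > 43 → go right; 60 > 50 → go right. Place as right child of 50.
Insert 16: 16 < 43 → go left; 16 < 42 → go left. Place as left child of 42.
Insert 17: 17 < 43 → go left; 17 < 42 → go left; 17 > 16 → go right. Place as right child of 16.
Insert 39: 39 < 43 → go left; 39 < 42 → go left; 39 > 16 → go right; 39 > 17 → go right. Place as right child of 17.
Insert 31: 31 < 43 → go left; 31 < 42 → go left; 31 > 16 → go right; 31 > 17 → go right; 31 < 39 → go left. Place as left child of 39.
Insert 4: 4 < 43 → go left; 4 < 42 → go left; 4 < 16 → go left. Place as left child of 16.
Insert 45: 45 > 43 → go right; 45 < 50 → go left. Place as left child of 50.
Insert 62: 62 > 43 → go right; 62 > 50 → go right; 62 > 60 → go right. Place as right child of 60.
Insert 58: 58 > 43 → go right; 58 > 50 → go right; 58 < 60 → go left. Place as left child of 60.
Insert 55: 55 > 43 → go right; 55 > 50 → go right; 55 < 60 → go left; 55 < 58 → go left. Place as left child of 58.
Insert 24: 24 < 43 → go left; 24 < 42 → go left; 24 > 16 → go right; 24 > 17 → go right; 24 < 39 → go left; 24 < 31 → go left. Place as left child of 31.
Insert 54: 54 > 43 → go right; 54 > 50 → go right; 54 < 60 → go left; 54 < 58 → go left; 54 < 55 → go left. Place as left child of 55.
Insert 15: 15 < 43 → go left; 15 < 42 → go left; 15 < 16 → go left; 15 > 4 → go right. Place as right child of 4.
Insert 34: 34 < 43 → go left; 34 < 42 → go left; 34 > 16 → go right; 34 > 17 → go right; 34 < 39 → go left; 34 > 31 → go right. Place as right child of 31.
Insert 66: 66 > 43 → go right; 66 > 50 → go right; 66 > 60 → go right; 66 > 62 → go right. Place as right child of 62.

Path to 55: 43 → 50 → 60 → 58 → 55, which is 4 edges.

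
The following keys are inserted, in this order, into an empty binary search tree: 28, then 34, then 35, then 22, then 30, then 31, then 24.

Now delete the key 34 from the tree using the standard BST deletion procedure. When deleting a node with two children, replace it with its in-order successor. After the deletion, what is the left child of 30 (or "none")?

28: root
34: right child of 28 (depth 1)
35: right child of 34 (depth 2)
22: left child of 28 (depth 1)
30: left child of 34 (depth 2)
31: right child of 30 (depth 3)
24: right child of 22 (depth 2)

Delete 34 (two children — replace with in-order successor).
After deletion, 30's left child: none.

none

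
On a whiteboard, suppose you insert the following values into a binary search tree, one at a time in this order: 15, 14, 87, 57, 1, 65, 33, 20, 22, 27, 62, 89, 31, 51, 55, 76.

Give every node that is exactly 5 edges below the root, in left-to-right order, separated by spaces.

15: root
14: left child of 15 (depth 1)
87: right child of 15 (depth 1)
57: left child of 87 (depth 2)
1: left child of 14 (depth 2)
65: right child of 57 (depth 3)
33: left child of 57 (depth 3)
20: left child of 33 (depth 4)
22: right child of 20 (depth 5)
27: right child of 22 (depth 6)
62: left child of 65 (depth 4)
89: right child of 87 (depth 2)
31: right child of 27 (depth 7)
51: right child of 33 (depth 4)
55: right child of 51 (depth 5)
76: right child of 65 (depth 4)

22 55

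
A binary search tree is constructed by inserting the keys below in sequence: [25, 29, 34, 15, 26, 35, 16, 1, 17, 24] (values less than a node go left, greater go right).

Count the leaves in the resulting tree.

Insert 25: tree is empty, so 25 becomes the root.
Insert 29: 29 > 25 → go right. Place as right child of 25.
Insert 34: 34 > 25 → go right; 34 > 29 → go right. Place as right child of 29.
Insert 15: 15 < 25 → go left. Place as left child of 25.
Insert 26: 26 > 25 → go right; 26 < 29 → go left. Place as left child of 29.
Insert 35: 35 > 25 → go right; 35 > 29 → go right; 35 > 34 → go right. Place as right child of 34.
Insert 16: 16 < 25 → go left; 16 > 15 → go right. Place as right child of 15.
Insert 1: 1 < 25 → go left; 1 < 15 → go left. Place as left child of 15.
Insert 17: 17 < 25 → go left; 17 > 15 → go right; 17 > 16 → go right. Place as right child of 16.
Insert 24: 24 < 25 → go left; 24 > 15 → go right; 24 > 16 → go right; 24 > 17 → go right. Place as right child of 17.

Leaves: 1, 24, 26, 35 — 4 in total.

4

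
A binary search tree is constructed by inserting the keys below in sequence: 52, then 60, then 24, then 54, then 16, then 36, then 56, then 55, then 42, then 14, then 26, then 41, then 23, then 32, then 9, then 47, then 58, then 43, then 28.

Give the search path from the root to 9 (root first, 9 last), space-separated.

52 24 16 14 9

Resulting structure (node: left, right):
  52: L=24, R=60
  60: L=54, R=–
  24: L=16, R=36
  54: L=–, R=56
  16: L=14, R=23
  36: L=26, R=42
  56: L=55, R=58
  55: L=–, R=–
  42: L=41, R=47
  14: L=9, R=–
  26: L=–, R=32
  41: L=–, R=–
  23: L=–, R=–
  32: L=28, R=–
  9: L=–, R=–
  47: L=43, R=–
  58: L=–, R=–
  43: L=–, R=–
  28: L=–, R=–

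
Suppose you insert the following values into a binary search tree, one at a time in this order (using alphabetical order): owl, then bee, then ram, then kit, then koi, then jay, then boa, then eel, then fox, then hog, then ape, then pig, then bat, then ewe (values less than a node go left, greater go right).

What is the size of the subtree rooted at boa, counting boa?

5

Insert owl: tree is empty, so owl becomes the root.
Insert bee: bee < owl → go left. Place as left child of owl.
Insert ram: ram > owl → go right. Place as right child of owl.
Insert kit: kit < owl → go left; kit > bee → go right. Place as right child of bee.
Insert koi: koi < owl → go left; koi > bee → go right; koi > kit → go right. Place as right child of kit.
Insert jay: jay < owl → go left; jay > bee → go right; jay < kit → go left. Place as left child of kit.
Insert boa: boa < owl → go left; boa > bee → go right; boa < kit → go left; boa < jay → go left. Place as left child of jay.
Insert eel: eel < owl → go left; eel > bee → go right; eel < kit → go left; eel < jay → go left; eel > boa → go right. Place as right child of boa.
Insert fox: fox < owl → go left; fox > bee → go right; fox < kit → go left; fox < jay → go left; fox > boa → go right; fox > eel → go right. Place as right child of eel.
Insert hog: hog < owl → go left; hog > bee → go right; hog < kit → go left; hog < jay → go left; hog > boa → go right; hog > eel → go right; hog > fox → go right. Place as right child of fox.
Insert ape: ape < owl → go left; ape < bee → go left. Place as left child of bee.
Insert pig: pig > owl → go right; pig < ram → go left. Place as left child of ram.
Insert bat: bat < owl → go left; bat < bee → go left; bat > ape → go right. Place as right child of ape.
Insert ewe: ewe < owl → go left; ewe > bee → go right; ewe < kit → go left; ewe < jay → go left; ewe > boa → go right; ewe > eel → go right; ewe < fox → go left. Place as left child of fox.

Subtree rooted at boa contains: boa, eel, fox, ewe, hog — 5 nodes.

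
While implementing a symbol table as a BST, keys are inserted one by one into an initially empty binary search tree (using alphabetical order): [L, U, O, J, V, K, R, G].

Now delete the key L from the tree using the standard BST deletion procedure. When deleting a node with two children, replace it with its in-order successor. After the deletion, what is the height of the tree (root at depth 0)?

2

L: root
U: right child of L (depth 1)
O: left child of U (depth 2)
J: left child of L (depth 1)
V: right child of U (depth 2)
K: right child of J (depth 2)
R: right child of O (depth 3)
G: left child of J (depth 2)

Delete L (two children — replace with in-order successor).
After deletion, deepest node is V at depth 2.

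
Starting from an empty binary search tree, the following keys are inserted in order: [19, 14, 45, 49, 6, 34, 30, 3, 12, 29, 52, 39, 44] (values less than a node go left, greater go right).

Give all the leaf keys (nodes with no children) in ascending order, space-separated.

19: root
14: left child of 19 (depth 1)
45: right child of 19 (depth 1)
49: right child of 45 (depth 2)
6: left child of 14 (depth 2)
34: left child of 45 (depth 2)
30: left child of 34 (depth 3)
3: left child of 6 (depth 3)
12: right child of 6 (depth 3)
29: left child of 30 (depth 4)
52: right child of 49 (depth 3)
39: right child of 34 (depth 3)
44: right child of 39 (depth 4)

3 12 29 44 52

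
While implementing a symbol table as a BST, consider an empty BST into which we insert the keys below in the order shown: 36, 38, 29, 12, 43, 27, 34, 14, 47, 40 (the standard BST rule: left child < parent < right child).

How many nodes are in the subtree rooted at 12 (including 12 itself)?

36: root
38: right child of 36 (depth 1)
29: left child of 36 (depth 1)
12: left child of 29 (depth 2)
43: right child of 38 (depth 2)
27: right child of 12 (depth 3)
34: right child of 29 (depth 2)
14: left child of 27 (depth 4)
47: right child of 43 (depth 3)
40: left child of 43 (depth 3)

Subtree rooted at 12 contains: 12, 27, 14 — 3 nodes.

3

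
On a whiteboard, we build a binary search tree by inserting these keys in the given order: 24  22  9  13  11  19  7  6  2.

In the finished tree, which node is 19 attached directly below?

24: root
22: left child of 24 (depth 1)
9: left child of 22 (depth 2)
13: right child of 9 (depth 3)
11: left child of 13 (depth 4)
19: right child of 13 (depth 4)
7: left child of 9 (depth 3)
6: left child of 7 (depth 4)
2: left child of 6 (depth 5)

13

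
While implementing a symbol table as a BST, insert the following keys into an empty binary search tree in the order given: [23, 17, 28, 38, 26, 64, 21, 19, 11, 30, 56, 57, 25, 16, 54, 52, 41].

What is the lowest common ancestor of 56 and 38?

23: root
17: left child of 23 (depth 1)
28: right child of 23 (depth 1)
38: right child of 28 (depth 2)
26: left child of 28 (depth 2)
64: right child of 38 (depth 3)
21: right child of 17 (depth 2)
19: left child of 21 (depth 3)
11: left child of 17 (depth 2)
30: left child of 38 (depth 3)
56: left child of 64 (depth 4)
57: right child of 56 (depth 5)
25: left child of 26 (depth 3)
16: right child of 11 (depth 3)
54: left child of 56 (depth 5)
52: left child of 54 (depth 6)
41: left child of 52 (depth 7)

Path to 56: 23 → 28 → 38 → 64 → 56
Path to 38: 23 → 28 → 38
38 lies on both paths and is an ancestor of the other node.

38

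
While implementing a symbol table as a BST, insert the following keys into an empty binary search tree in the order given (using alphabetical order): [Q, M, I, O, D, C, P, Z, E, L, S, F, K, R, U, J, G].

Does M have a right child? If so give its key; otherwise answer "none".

O

Q: root
M: left child of Q (depth 1)
I: left child of M (depth 2)
O: right child of M (depth 2)
D: left child of I (depth 3)
C: left child of D (depth 4)
P: right child of O (depth 3)
Z: right child of Q (depth 1)
E: right child of D (depth 4)
L: right child of I (depth 3)
S: left child of Z (depth 2)
F: right child of E (depth 5)
K: left child of L (depth 4)
R: left child of S (depth 3)
U: right child of S (depth 3)
J: left child of K (depth 5)
G: right child of F (depth 6)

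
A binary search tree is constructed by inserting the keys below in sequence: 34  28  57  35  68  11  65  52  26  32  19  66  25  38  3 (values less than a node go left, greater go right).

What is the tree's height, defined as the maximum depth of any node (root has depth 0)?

5

34: root
28: left child of 34 (depth 1)
57: right child of 34 (depth 1)
35: left child of 57 (depth 2)
68: right child of 57 (depth 2)
11: left child of 28 (depth 2)
65: left child of 68 (depth 3)
52: right child of 35 (depth 3)
26: right child of 11 (depth 3)
32: right child of 28 (depth 2)
19: left child of 26 (depth 4)
66: right child of 65 (depth 4)
25: right child of 19 (depth 5)
38: left child of 52 (depth 4)
3: left child of 11 (depth 3)

The deepest node is 25 at depth 5.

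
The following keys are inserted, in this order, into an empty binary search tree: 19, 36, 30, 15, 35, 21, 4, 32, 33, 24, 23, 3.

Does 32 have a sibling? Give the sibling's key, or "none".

none

Insert 19: tree is empty, so 19 becomes the root.
Insert 36: 36 > 19 → go right. Place as right child of 19.
Insert 30: 30 > 19 → go right; 30 < 36 → go left. Place as left child of 36.
Insert 15: 15 < 19 → go left. Place as left child of 19.
Insert 35: 35 > 19 → go right; 35 < 36 → go left; 35 > 30 → go right. Place as right child of 30.
Insert 21: 21 > 19 → go right; 21 < 36 → go left; 21 < 30 → go left. Place as left child of 30.
Insert 4: 4 < 19 → go left; 4 < 15 → go left. Place as left child of 15.
Insert 32: 32 > 19 → go right; 32 < 36 → go left; 32 > 30 → go right; 32 < 35 → go left. Place as left child of 35.
Insert 33: 33 > 19 → go right; 33 < 36 → go left; 33 > 30 → go right; 33 < 35 → go left; 33 > 32 → go right. Place as right child of 32.
Insert 24: 24 > 19 → go right; 24 < 36 → go left; 24 < 30 → go left; 24 > 21 → go right. Place as right child of 21.
Insert 23: 23 > 19 → go right; 23 < 36 → go left; 23 < 30 → go left; 23 > 21 → go right; 23 < 24 → go left. Place as left child of 24.
Insert 3: 3 < 19 → go left; 3 < 15 → go left; 3 < 4 → go left. Place as left child of 4.

32's parent is 35, which has only one child.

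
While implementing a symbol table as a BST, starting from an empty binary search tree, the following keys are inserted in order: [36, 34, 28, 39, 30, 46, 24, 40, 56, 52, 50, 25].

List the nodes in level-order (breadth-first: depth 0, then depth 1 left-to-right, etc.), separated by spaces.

36 34 39 28 46 24 30 40 56 25 52 50

Resulting structure (node: left, right):
  36: L=34, R=39
  34: L=28, R=–
  28: L=24, R=30
  39: L=–, R=46
  30: L=–, R=–
  46: L=40, R=56
  24: L=–, R=25
  40: L=–, R=–
  56: L=52, R=–
  52: L=50, R=–
  50: L=–, R=–
  25: L=–, R=–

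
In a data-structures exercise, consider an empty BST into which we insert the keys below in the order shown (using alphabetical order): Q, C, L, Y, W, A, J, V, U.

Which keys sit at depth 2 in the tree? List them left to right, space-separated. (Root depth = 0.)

Q: root
C: left child of Q (depth 1)
L: right child of C (depth 2)
Y: right child of Q (depth 1)
W: left child of Y (depth 2)
A: left child of C (depth 2)
J: left child of L (depth 3)
V: left child of W (depth 3)
U: left child of V (depth 4)

A L W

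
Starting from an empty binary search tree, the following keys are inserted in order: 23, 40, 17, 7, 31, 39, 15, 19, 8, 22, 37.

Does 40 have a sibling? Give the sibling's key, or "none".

23: root
40: right child of 23 (depth 1)
17: left child of 23 (depth 1)
7: left child of 17 (depth 2)
31: left child of 40 (depth 2)
39: right child of 31 (depth 3)
15: right child of 7 (depth 3)
19: right child of 17 (depth 2)
8: left child of 15 (depth 4)
22: right child of 19 (depth 3)
37: left child of 39 (depth 4)

40's parent is 23; the other child of 23 is 17.

17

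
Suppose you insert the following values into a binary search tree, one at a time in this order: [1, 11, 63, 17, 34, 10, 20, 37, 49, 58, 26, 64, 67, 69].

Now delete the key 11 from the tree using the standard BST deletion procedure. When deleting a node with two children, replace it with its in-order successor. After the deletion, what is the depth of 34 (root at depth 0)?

Resulting structure (node: left, right):
  1: L=–, R=11
  11: L=10, R=63
  63: L=17, R=64
  17: L=–, R=34
  34: L=20, R=37
  10: L=–, R=–
  20: L=–, R=26
  37: L=–, R=49
  49: L=–, R=58
  58: L=–, R=–
  26: L=–, R=–
  64: L=–, R=67
  67: L=–, R=69
  69: L=–, R=–

Delete 11 (two children — replace with in-order successor).
After deletion, path to 34: 1 → 17 → 63 → 34.

3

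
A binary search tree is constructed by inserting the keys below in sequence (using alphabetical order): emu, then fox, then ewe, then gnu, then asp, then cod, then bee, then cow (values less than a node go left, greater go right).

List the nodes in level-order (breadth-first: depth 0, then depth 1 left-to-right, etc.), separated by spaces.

Insert emu: tree is empty, so emu becomes the root.
Insert fox: fox > emu → go right. Place as right child of emu.
Insert ewe: ewe > emu → go right; ewe < fox → go left. Place as left child of fox.
Insert gnu: gnu > emu → go right; gnu > fox → go right. Place as right child of fox.
Insert asp: asp < emu → go left. Place as left child of emu.
Insert cod: cod < emu → go left; cod > asp → go right. Place as right child of asp.
Insert bee: bee < emu → go left; bee > asp → go right; bee < cod → go left. Place as left child of cod.
Insert cow: cow < emu → go left; cow > asp → go right; cow > cod → go right. Place as right child of cod.

emu asp fox cod ewe gnu bee cow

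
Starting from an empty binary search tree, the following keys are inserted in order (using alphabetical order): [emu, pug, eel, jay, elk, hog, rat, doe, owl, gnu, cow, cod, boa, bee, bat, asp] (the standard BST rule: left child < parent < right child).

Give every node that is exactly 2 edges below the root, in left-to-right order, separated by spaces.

doe elk jay rat

emu: root
pug: right child of emu (depth 1)
eel: left child of emu (depth 1)
jay: left child of pug (depth 2)
elk: right child of eel (depth 2)
hog: left child of jay (depth 3)
rat: right child of pug (depth 2)
doe: left child of eel (depth 2)
owl: right child of jay (depth 3)
gnu: left child of hog (depth 4)
cow: left child of doe (depth 3)
cod: left child of cow (depth 4)
boa: left child of cod (depth 5)
bee: left child of boa (depth 6)
bat: left child of bee (depth 7)
asp: left child of bat (depth 8)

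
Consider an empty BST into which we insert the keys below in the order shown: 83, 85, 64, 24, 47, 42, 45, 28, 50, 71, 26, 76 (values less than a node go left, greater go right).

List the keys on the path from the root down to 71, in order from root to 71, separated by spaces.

83 64 71

Resulting structure (node: left, right):
  83: L=64, R=85
  85: L=–, R=–
  64: L=24, R=71
  24: L=–, R=47
  47: L=42, R=50
  42: L=28, R=45
  45: L=–, R=–
  28: L=26, R=–
  50: L=–, R=–
  71: L=–, R=76
  26: L=–, R=–
  76: L=–, R=–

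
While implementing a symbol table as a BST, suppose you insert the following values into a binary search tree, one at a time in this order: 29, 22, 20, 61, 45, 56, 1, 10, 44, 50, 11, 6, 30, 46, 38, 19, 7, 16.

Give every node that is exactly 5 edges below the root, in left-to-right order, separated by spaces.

6 11 38 46

Insert 29: tree is empty, so 29 becomes the root.
Insert 22: 22 < 29 → go left. Place as left child of 29.
Insert 20: 20 < 29 → go left; 20 < 22 → go left. Place as left child of 22.
Insert 61: 61 > 29 → go right. Place as right child of 29.
Insert 45: 45 > 29 → go right; 45 < 61 → go left. Place as left child of 61.
Insert 56: 56 > 29 → go right; 56 < 61 → go left; 56 > 45 → go right. Place as right child of 45.
Insert 1: 1 < 29 → go left; 1 < 22 → go left; 1 < 20 → go left. Place as left child of 20.
Insert 10: 10 < 29 → go left; 10 < 22 → go left; 10 < 20 → go left; 10 > 1 → go right. Place as right child of 1.
Insert 44: 44 > 29 → go right; 44 < 61 → go left; 44 < 45 → go left. Place as left child of 45.
Insert 50: 50 > 29 → go right; 50 < 61 → go left; 50 > 45 → go right; 50 < 56 → go left. Place as left child of 56.
Insert 11: 11 < 29 → go left; 11 < 22 → go left; 11 < 20 → go left; 11 > 1 → go right; 11 > 10 → go right. Place as right child of 10.
Insert 6: 6 < 29 → go left; 6 < 22 → go left; 6 < 20 → go left; 6 > 1 → go right; 6 < 10 → go left. Place as left child of 10.
Insert 30: 30 > 29 → go right; 30 < 61 → go left; 30 < 45 → go left; 30 < 44 → go left. Place as left child of 44.
Insert 46: 46 > 29 → go right; 46 < 61 → go left; 46 > 45 → go right; 46 < 56 → go left; 46 < 50 → go left. Place as left child of 50.
Insert 38: 38 > 29 → go right; 38 < 61 → go left; 38 < 45 → go left; 38 < 44 → go left; 38 > 30 → go right. Place as right child of 30.
Insert 19: 19 < 29 → go left; 19 < 22 → go left; 19 < 20 → go left; 19 > 1 → go right; 19 > 10 → go right; 19 > 11 → go right. Place as right child of 11.
Insert 7: 7 < 29 → go left; 7 < 22 → go left; 7 < 20 → go left; 7 > 1 → go right; 7 < 10 → go left; 7 > 6 → go right. Place as right child of 6.
Insert 16: 16 < 29 → go left; 16 < 22 → go left; 16 < 20 → go left; 16 > 1 → go right; 16 > 10 → go right; 16 > 11 → go right; 16 < 19 → go left. Place as left child of 19.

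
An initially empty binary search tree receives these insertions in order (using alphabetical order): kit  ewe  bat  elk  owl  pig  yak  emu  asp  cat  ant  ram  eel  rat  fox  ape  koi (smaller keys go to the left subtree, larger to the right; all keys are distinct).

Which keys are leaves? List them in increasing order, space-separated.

ape eel emu fox koi rat

Insert kit: tree is empty, so kit becomes the root.
Insert ewe: ewe < kit → go left. Place as left child of kit.
Insert bat: bat < kit → go left; bat < ewe → go left. Place as left child of ewe.
Insert elk: elk < kit → go left; elk < ewe → go left; elk > bat → go right. Place as right child of bat.
Insert owl: owl > kit → go right. Place as right child of kit.
Insert pig: pig > kit → go right; pig > owl → go right. Place as right child of owl.
Insert yak: yak > kit → go right; yak > owl → go right; yak > pig → go right. Place as right child of pig.
Insert emu: emu < kit → go left; emu < ewe → go left; emu > bat → go right; emu > elk → go right. Place as right child of elk.
Insert asp: asp < kit → go left; asp < ewe → go left; asp < bat → go left. Place as left child of bat.
Insert cat: cat < kit → go left; cat < ewe → go left; cat > bat → go right; cat < elk → go left. Place as left child of elk.
Insert ant: ant < kit → go left; ant < ewe → go left; ant < bat → go left; ant < asp → go left. Place as left child of asp.
Insert ram: ram > kit → go right; ram > owl → go right; ram > pig → go right; ram < yak → go left. Place as left child of yak.
Insert eel: eel < kit → go left; eel < ewe → go left; eel > bat → go right; eel < elk → go left; eel > cat → go right. Place as right child of cat.
Insert rat: rat > kit → go right; rat > owl → go right; rat > pig → go right; rat < yak → go left; rat > ram → go right. Place as right child of ram.
Insert fox: fox < kit → go left; fox > ewe → go right. Place as right child of ewe.
Insert ape: ape < kit → go left; ape < ewe → go left; ape < bat → go left; ape < asp → go left; ape > ant → go right. Place as right child of ant.
Insert koi: koi > kit → go right; koi < owl → go left. Place as left child of owl.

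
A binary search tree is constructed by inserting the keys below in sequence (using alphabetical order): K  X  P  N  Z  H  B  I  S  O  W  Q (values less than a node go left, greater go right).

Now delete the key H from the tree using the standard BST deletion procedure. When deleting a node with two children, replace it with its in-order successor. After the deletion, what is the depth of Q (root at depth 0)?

Insert K: tree is empty, so K becomes the root.
Insert X: X > K → go right. Place as right child of K.
Insert P: P > K → go right; P < X → go left. Place as left child of X.
Insert N: N > K → go right; N < X → go left; N < P → go left. Place as left child of P.
Insert Z: Z > K → go right; Z > X → go right. Place as right child of X.
Insert H: H < K → go left. Place as left child of K.
Insert B: B < K → go left; B < H → go left. Place as left child of H.
Insert I: I < K → go left; I > H → go right. Place as right child of H.
Insert S: S > K → go right; S < X → go left; S > P → go right. Place as right child of P.
Insert O: O > K → go right; O < X → go left; O < P → go left; O > N → go right. Place as right child of N.
Insert W: W > K → go right; W < X → go left; W > P → go right; W > S → go right. Place as right child of S.
Insert Q: Q > K → go right; Q < X → go left; Q > P → go right; Q < S → go left. Place as left child of S.

Delete H (two children — replace with in-order successor).
After deletion, path to Q: K → X → P → S → Q.

4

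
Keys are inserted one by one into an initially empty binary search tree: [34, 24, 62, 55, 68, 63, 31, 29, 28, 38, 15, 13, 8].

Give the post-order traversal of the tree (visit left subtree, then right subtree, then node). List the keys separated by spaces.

8 13 15 28 29 31 24 38 55 63 68 62 34

Resulting structure (node: left, right):
  34: L=24, R=62
  24: L=15, R=31
  62: L=55, R=68
  55: L=38, R=–
  68: L=63, R=–
  63: L=–, R=–
  31: L=29, R=–
  29: L=28, R=–
  28: L=–, R=–
  38: L=–, R=–
  15: L=13, R=–
  13: L=8, R=–
  8: L=–, R=–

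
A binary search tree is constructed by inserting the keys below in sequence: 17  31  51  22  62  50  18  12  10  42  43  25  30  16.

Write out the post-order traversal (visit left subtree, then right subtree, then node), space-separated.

Resulting structure (node: left, right):
  17: L=12, R=31
  31: L=22, R=51
  51: L=50, R=62
  22: L=18, R=25
  62: L=–, R=–
  50: L=42, R=–
  18: L=–, R=–
  12: L=10, R=16
  10: L=–, R=–
  42: L=–, R=43
  43: L=–, R=–
  25: L=–, R=30
  30: L=–, R=–
  16: L=–, R=–

10 16 12 18 30 25 22 43 42 50 62 51 31 17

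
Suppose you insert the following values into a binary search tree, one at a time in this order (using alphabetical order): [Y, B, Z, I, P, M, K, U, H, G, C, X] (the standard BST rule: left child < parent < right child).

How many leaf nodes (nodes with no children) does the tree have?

4

Resulting structure (node: left, right):
  Y: L=B, R=Z
  B: L=–, R=I
  Z: L=–, R=–
  I: L=H, R=P
  P: L=M, R=U
  M: L=K, R=–
  K: L=–, R=–
  U: L=–, R=X
  H: L=G, R=–
  G: L=C, R=–
  C: L=–, R=–
  X: L=–, R=–

Leaves: C, K, X, Z — 4 in total.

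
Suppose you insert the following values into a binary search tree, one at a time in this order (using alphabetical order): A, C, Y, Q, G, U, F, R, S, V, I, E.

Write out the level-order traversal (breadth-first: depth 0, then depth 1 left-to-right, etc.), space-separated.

A C Y Q G U F I R V E S

Insert A: tree is empty, so A becomes the root.
Insert C: C > A → go right. Place as right child of A.
Insert Y: Y > A → go right; Y > C → go right. Place as right child of C.
Insert Q: Q > A → go right; Q > C → go right; Q < Y → go left. Place as left child of Y.
Insert G: G > A → go right; G > C → go right; G < Y → go left; G < Q → go left. Place as left child of Q.
Insert U: U > A → go right; U > C → go right; U < Y → go left; U > Q → go right. Place as right child of Q.
Insert F: F > A → go right; F > C → go right; F < Y → go left; F < Q → go left; F < G → go left. Place as left child of G.
Insert R: R > A → go right; R > C → go right; R < Y → go left; R > Q → go right; R < U → go left. Place as left child of U.
Insert S: S > A → go right; S > C → go right; S < Y → go left; S > Q → go right; S < U → go left; S > R → go right. Place as right child of R.
Insert V: V > A → go right; V > C → go right; V < Y → go left; V > Q → go right; V > U → go right. Place as right child of U.
Insert I: I > A → go right; I > C → go right; I < Y → go left; I < Q → go left; I > G → go right. Place as right child of G.
Insert E: E > A → go right; E > C → go right; E < Y → go left; E < Q → go left; E < G → go left; E < F → go left. Place as left child of F.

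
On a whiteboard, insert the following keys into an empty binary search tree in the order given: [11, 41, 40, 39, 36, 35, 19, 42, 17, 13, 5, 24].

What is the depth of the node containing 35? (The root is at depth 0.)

Insert 11: tree is empty, so 11 becomes the root.
Insert 41: 41 > 11 → go right. Place as right child of 11.
Insert 40: 40 > 11 → go right; 40 < 41 → go left. Place as left child of 41.
Insert 39: 39 > 11 → go right; 39 < 41 → go left; 39 < 40 → go left. Place as left child of 40.
Insert 36: 36 > 11 → go right; 36 < 41 → go left; 36 < 40 → go left; 36 < 39 → go left. Place as left child of 39.
Insert 35: 35 > 11 → go right; 35 < 41 → go left; 35 < 40 → go left; 35 < 39 → go left; 35 < 36 → go left. Place as left child of 36.
Insert 19: 19 > 11 → go right; 19 < 41 → go left; 19 < 40 → go left; 19 < 39 → go left; 19 < 36 → go left; 19 < 35 → go left. Place as left child of 35.
Insert 42: 42 > 11 → go right; 42 > 41 → go right. Place as right child of 41.
Insert 17: 17 > 11 → go right; 17 < 41 → go left; 17 < 40 → go left; 17 < 39 → go left; 17 < 36 → go left; 17 < 35 → go left; 17 < 19 → go left. Place as left child of 19.
Insert 13: 13 > 11 → go right; 13 < 41 → go left; 13 < 40 → go left; 13 < 39 → go left; 13 < 36 → go left; 13 < 35 → go left; 13 < 19 → go left; 13 < 17 → go left. Place as left child of 17.
Insert 5: 5 < 11 → go left. Place as left child of 11.
Insert 24: 24 > 11 → go right; 24 < 41 → go left; 24 < 40 → go left; 24 < 39 → go left; 24 < 36 → go left; 24 < 35 → go left; 24 > 19 → go right. Place as right child of 19.

Path to 35: 11 → 41 → 40 → 39 → 36 → 35, which is 5 edges.

5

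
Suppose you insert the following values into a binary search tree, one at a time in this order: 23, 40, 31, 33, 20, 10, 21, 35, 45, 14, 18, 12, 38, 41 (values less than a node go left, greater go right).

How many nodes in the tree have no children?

5

23: root
40: right child of 23 (depth 1)
31: left child of 40 (depth 2)
33: right child of 31 (depth 3)
20: left child of 23 (depth 1)
10: left child of 20 (depth 2)
21: right child of 20 (depth 2)
35: right child of 33 (depth 4)
45: right child of 40 (depth 2)
14: right child of 10 (depth 3)
18: right child of 14 (depth 4)
12: left child of 14 (depth 4)
38: right child of 35 (depth 5)
41: left child of 45 (depth 3)

Leaves: 12, 18, 21, 38, 41 — 5 in total.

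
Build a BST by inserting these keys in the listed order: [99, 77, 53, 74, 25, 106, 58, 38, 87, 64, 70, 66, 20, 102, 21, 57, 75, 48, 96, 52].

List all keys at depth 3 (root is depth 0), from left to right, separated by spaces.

Insert 99: tree is empty, so 99 becomes the root.
Insert 77: 77 < 99 → go left. Place as left child of 99.
Insert 53: 53 < 99 → go left; 53 < 77 → go left. Place as left child of 77.
Insert 74: 74 < 99 → go left; 74 < 77 → go left; 74 > 53 → go right. Place as right child of 53.
Insert 25: 25 < 99 → go left; 25 < 77 → go left; 25 < 53 → go left. Place as left child of 53.
Insert 106: 106 > 99 → go right. Place as right child of 99.
Insert 58: 58 < 99 → go left; 58 < 77 → go left; 58 > 53 → go right; 58 < 74 → go left. Place as left child of 74.
Insert 38: 38 < 99 → go left; 38 < 77 → go left; 38 < 53 → go left; 38 > 25 → go right. Place as right child of 25.
Insert 87: 87 < 99 → go left; 87 > 77 → go right. Place as right child of 77.
Insert 64: 64 < 99 → go left; 64 < 77 → go left; 64 > 53 → go right; 64 < 74 → go left; 64 > 58 → go right. Place as right child of 58.
Insert 70: 70 < 99 → go left; 70 < 77 → go left; 70 > 53 → go right; 70 < 74 → go left; 70 > 58 → go right; 70 > 64 → go right. Place as right child of 64.
Insert 66: 66 < 99 → go left; 66 < 77 → go left; 66 > 53 → go right; 66 < 74 → go left; 66 > 58 → go right; 66 > 64 → go right; 66 < 70 → go left. Place as left child of 70.
Insert 20: 20 < 99 → go left; 20 < 77 → go left; 20 < 53 → go left; 20 < 25 → go left. Place as left child of 25.
Insert 102: 102 > 99 → go right; 102 < 106 → go left. Place as left child of 106.
Insert 21: 21 < 99 → go left; 21 < 77 → go left; 21 < 53 → go left; 21 < 25 → go left; 21 > 20 → go right. Place as right child of 20.
Insert 57: 57 < 99 → go left; 57 < 77 → go left; 57 > 53 → go right; 57 < 74 → go left; 57 < 58 → go left. Place as left child of 58.
Insert 75: 75 < 99 → go left; 75 < 77 → go left; 75 > 53 → go right; 75 > 74 → go right. Place as right child of 74.
Insert 48: 48 < 99 → go left; 48 < 77 → go left; 48 < 53 → go left; 48 > 25 → go right; 48 > 38 → go right. Place as right child of 38.
Insert 96: 96 < 99 → go left; 96 > 77 → go right; 96 > 87 → go right. Place as right child of 87.
Insert 52: 52 < 99 → go left; 52 < 77 → go left; 52 < 53 → go left; 52 > 25 → go right; 52 > 38 → go right; 52 > 48 → go right. Place as right child of 48.

25 74 96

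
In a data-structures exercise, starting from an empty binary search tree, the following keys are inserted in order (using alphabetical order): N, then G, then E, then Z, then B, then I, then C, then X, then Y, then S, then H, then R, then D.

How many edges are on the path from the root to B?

Insert N: tree is empty, so N becomes the root.
Insert G: G < N → go left. Place as left child of N.
Insert E: E < N → go left; E < G → go left. Place as left child of G.
Insert Z: Z > N → go right. Place as right child of N.
Insert B: B < N → go left; B < G → go left; B < E → go left. Place as left child of E.
Insert I: I < N → go left; I > G → go right. Place as right child of G.
Insert C: C < N → go left; C < G → go left; C < E → go left; C > B → go right. Place as right child of B.
Insert X: X > N → go right; X < Z → go left. Place as left child of Z.
Insert Y: Y > N → go right; Y < Z → go left; Y > X → go right. Place as right child of X.
Insert S: S > N → go right; S < Z → go left; S < X → go left. Place as left child of X.
Insert H: H < N → go left; H > G → go right; H < I → go left. Place as left child of I.
Insert R: R > N → go right; R < Z → go left; R < X → go left; R < S → go left. Place as left child of S.
Insert D: D < N → go left; D < G → go left; D < E → go left; D > B → go right; D > C → go right. Place as right child of C.

Path to B: N → G → E → B, which is 3 edges.

3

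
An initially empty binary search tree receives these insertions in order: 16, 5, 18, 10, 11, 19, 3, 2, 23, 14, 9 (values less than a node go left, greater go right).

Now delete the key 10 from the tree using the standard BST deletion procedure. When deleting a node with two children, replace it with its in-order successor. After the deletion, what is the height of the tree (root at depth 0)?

3

Resulting structure (node: left, right):
  16: L=5, R=18
  5: L=3, R=10
  18: L=–, R=19
  10: L=9, R=11
  11: L=–, R=14
  19: L=–, R=23
  3: L=2, R=–
  2: L=–, R=–
  23: L=–, R=–
  14: L=–, R=–
  9: L=–, R=–

Delete 10 (two children — replace with in-order successor).
After deletion, deepest node is 2 at depth 3.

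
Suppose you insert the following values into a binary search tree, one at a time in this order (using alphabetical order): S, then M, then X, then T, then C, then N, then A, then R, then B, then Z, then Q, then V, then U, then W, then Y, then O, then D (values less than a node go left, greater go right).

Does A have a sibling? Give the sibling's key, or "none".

Insert S: tree is empty, so S becomes the root.
Insert M: M < S → go left. Place as left child of S.
Insert X: X > S → go right. Place as right child of S.
Insert T: T > S → go right; T < X → go left. Place as left child of X.
Insert C: C < S → go left; C < M → go left. Place as left child of M.
Insert N: N < S → go left; N > M → go right. Place as right child of M.
Insert A: A < S → go left; A < M → go left; A < C → go left. Place as left child of C.
Insert R: R < S → go left; R > M → go right; R > N → go right. Place as right child of N.
Insert B: B < S → go left; B < M → go left; B < C → go left; B > A → go right. Place as right child of A.
Insert Z: Z > S → go right; Z > X → go right. Place as right child of X.
Insert Q: Q < S → go left; Q > M → go right; Q > N → go right; Q < R → go left. Place as left child of R.
Insert V: V > S → go right; V < X → go left; V > T → go right. Place as right child of T.
Insert U: U > S → go right; U < X → go left; U > T → go right; U < V → go left. Place as left child of V.
Insert W: W > S → go right; W < X → go left; W > T → go right; W > V → go right. Place as right child of V.
Insert Y: Y > S → go right; Y > X → go right; Y < Z → go left. Place as left child of Z.
Insert O: O < S → go left; O > M → go right; O > N → go right; O < R → go left; O < Q → go left. Place as left child of Q.
Insert D: D < S → go left; D < M → go left; D > C → go right. Place as right child of C.

A's parent is C; the other child of C is D.

D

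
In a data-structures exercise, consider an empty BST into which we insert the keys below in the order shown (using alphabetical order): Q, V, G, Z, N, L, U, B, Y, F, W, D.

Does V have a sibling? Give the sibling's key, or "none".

G

Q: root
V: right child of Q (depth 1)
G: left child of Q (depth 1)
Z: right child of V (depth 2)
N: right child of G (depth 2)
L: left child of N (depth 3)
U: left child of V (depth 2)
B: left child of G (depth 2)
Y: left child of Z (depth 3)
F: right child of B (depth 3)
W: left child of Y (depth 4)
D: left child of F (depth 4)

V's parent is Q; the other child of Q is G.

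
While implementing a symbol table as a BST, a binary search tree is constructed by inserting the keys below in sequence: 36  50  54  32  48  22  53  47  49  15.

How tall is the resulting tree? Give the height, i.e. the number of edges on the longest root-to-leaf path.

36: root
50: right child of 36 (depth 1)
54: right child of 50 (depth 2)
32: left child of 36 (depth 1)
48: left child of 50 (depth 2)
22: left child of 32 (depth 2)
53: left child of 54 (depth 3)
47: left child of 48 (depth 3)
49: right child of 48 (depth 3)
15: left child of 22 (depth 3)

The deepest node is 53 at depth 3.

3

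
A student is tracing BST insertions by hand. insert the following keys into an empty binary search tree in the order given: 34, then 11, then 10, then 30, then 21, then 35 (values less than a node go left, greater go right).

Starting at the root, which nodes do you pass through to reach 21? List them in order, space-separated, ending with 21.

Insert 34: tree is empty, so 34 becomes the root.
Insert 11: 11 < 34 → go left. Place as left child of 34.
Insert 10: 10 < 34 → go left; 10 < 11 → go left. Place as left child of 11.
Insert 30: 30 < 34 → go left; 30 > 11 → go right. Place as right child of 11.
Insert 21: 21 < 34 → go left; 21 > 11 → go right; 21 < 30 → go left. Place as left child of 30.
Insert 35: 35 > 34 → go right. Place as right child of 34.

34 11 30 21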